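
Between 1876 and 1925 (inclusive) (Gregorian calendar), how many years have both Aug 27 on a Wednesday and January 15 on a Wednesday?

Check each year's weekday for Aug 27 and January 15:
  1876: Sun/Sat  1877: Mon/Mon  1878: Tue/Tue  1879: Wed/Wed ✓  1880: Fri/Thu  1881: Sat/Sat  1882: Sun/Sun  1883: Mon/Mon  1884: Wed/Tue  1885: Thu/Thu  1886: Fri/Fri  1887: Sat/Sat  1888: Mon/Sun  1889: Tue/Tue  …(22 more)…  1912: Tue/Mon  1913: Wed/Wed ✓  1914: Thu/Thu  1915: Fri/Fri  1916: Sun/Sat  1917: Mon/Mon  1918: Tue/Tue  1919: Wed/Wed ✓  1920: Fri/Thu  1921: Sat/Sat  1922: Sun/Sun  1923: Mon/Mon  1924: Wed/Tue  1925: Thu/Thu
Both conditions hold in: 1879, 1890, 1902, 1913, 1919 — 5.

5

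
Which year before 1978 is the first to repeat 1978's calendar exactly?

Two years share a calendar iff Jan 1 falls on the same weekday and both are leap or both are common. 1978: Jan 1 is Sunday, common year.
1977: Jan 1 Saturday, common
1976: Jan 1 Thursday, leap
1975: Jan 1 Wednesday, common
1974: Jan 1 Tuesday, common
1973: Jan 1 Monday, common
1972: Jan 1 Saturday, leap
1971: Jan 1 Friday, common
1970: Jan 1 Thursday, common
1969: Jan 1 Wednesday, common
1968: Jan 1 Monday, leap
1967: Jan 1 Sunday, common
1967 matches on both conditions.

1967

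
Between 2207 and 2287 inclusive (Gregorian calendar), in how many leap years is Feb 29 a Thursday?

3

Leap years in 2207–2287: 20 of them.
Feb 29 weekday advances by 5 (mod 7) from one leap year to the next four years later (or differs when a century non-leap intervenes).
Leap-day weekdays: 2208:Mon 2212:Sat 2216:Thu✓ 2220:Tue 2224:Sun 2228:Fri 2232:Wed 2236:Mon 2240:Sat 2244:Thu✓ 2248:Tue 2252:Sun 2256:Fri 2260:Wed 2264:Mon 2268:Sat 2272:Thu✓ 2276:Tue 2280:Sun 2284:Fri
Thursday: 2216, 2244, 2272 → 3.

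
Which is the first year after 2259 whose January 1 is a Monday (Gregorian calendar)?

Jan 1 advances by 2 weekdays after a leap year and by 1 after a common year.
2259: Jan 1 is Saturday.
2260: Sunday (leap)
2261: Tuesday
2262: Wednesday
2263: Thursday
2264: Friday (leap)
2265: Sunday
2266: Monday
2266 begins on a Monday

2266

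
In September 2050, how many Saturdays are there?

4

September 2050 has 30 days and begins on Thursday.
The first Saturday is September 3.
Saturdays fall on 3, 10, 17, 24 — that's 4.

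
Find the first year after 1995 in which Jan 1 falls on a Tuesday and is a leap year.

2008

Jan 1 advances by 2 weekdays after a leap year and by 1 after a common year.
1995: Jan 1 is Sunday.
1996: Monday (leap)
1997: Wednesday
1998: Thursday
1999: Friday
2000: Saturday (leap)
2001: Monday
2002: Tuesday
2003: Wednesday
2004: Thursday (leap)
2005: Saturday
2006: Sunday
2007: Monday
2008: Tuesday (leap)
2008 begins on a Tuesday and is a leap year.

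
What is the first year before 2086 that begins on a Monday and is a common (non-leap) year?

Jan 1 advances by 2 weekdays after a leap year and by 1 after a common year.
2086: Jan 1 is Tuesday.
2085: Monday
2085 begins on a Monday and is a common year.

2085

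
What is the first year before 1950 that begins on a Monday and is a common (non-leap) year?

1945

Jan 1 advances by 2 weekdays after a leap year and by 1 after a common year.
1950: Jan 1 is Sunday.
1949: Saturday
1948: Thursday (leap)
1947: Wednesday
1946: Tuesday
1945: Monday
1945 begins on a Monday and is a common year.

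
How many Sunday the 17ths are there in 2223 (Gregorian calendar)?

Check the 17th of each month of 2223: Jan 17: Fri, Feb 17: Mon, Mar 17: Mon, Apr 17: Thu, May 17: Sat, Jun 17: Tue, Jul 17: Thu, Aug 17: Sun, Sep 17: Wed, Oct 17: Fri, Nov 17: Mon, Dec 17: Wed.
Sunday occurs in August — 1 month.

1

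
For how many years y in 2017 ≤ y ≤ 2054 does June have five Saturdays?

11

June has 30 days; it has five Saturdays when Saturday falls among the first (month-length − 28) days — i.e. when June 1 is one of Saturday/Friday.
June 1 by year: 2017:Thu 2018:Fri✓ 2019:Sat✓ 2020:Mon 2021:Tue 2022:Wed 2023:Thu 2024:Sat✓ 2025:Sun 2026:Mon 2027:Tue 2028:Thu 2029:Fri✓ 2030:Sat✓ 2031:Sun …(8 more)… 2040:Fri✓ 2041:Sat✓ 2042:Sun 2043:Mon 2044:Wed 2045:Thu 2046:Fri✓ 2047:Sat✓ 2048:Mon 2049:Tue 2050:Wed 2051:Thu 2052:Sat✓ 2053:Sun 2054:Mon
Years with five Saturdays: 2018, 2019, 2024, 2029, 2030, 2035, 2040, 2041, 2046, 2047, 2052 → 11.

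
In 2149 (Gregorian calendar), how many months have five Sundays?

A month of length L has five Sundays iff its first Sunday is on day ≤ L−28 (so day 1–3 in a 31-day month, 1–2 in a 30-day month, day 1 in a leap February).
Checking each month of 2149: Jan starts Wed (31d); Feb starts Sat (28d); Mar starts Sat (31d) ✓; Apr starts Tue (30d); May starts Thu (31d); Jun starts Sun (30d) ✓; Jul starts Tue (31d); Aug starts Fri (31d) ✓; Sep starts Mon (30d); Oct starts Wed (31d); Nov starts Sat (30d) ✓; Dec starts Mon (31d).
Five-Sunday months: March, June, August, November → 4.

4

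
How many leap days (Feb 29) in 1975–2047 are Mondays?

3

Leap years in 1975–2047: 18 of them.
Feb 29 weekday advances by 5 (mod 7) from one leap year to the next four years later (or differs when a century non-leap intervenes).
Leap-day weekdays: 1976:Sun 1980:Fri 1984:Wed 1988:Mon✓ 1992:Sat 1996:Thu 2000:Tue 2004:Sun 2008:Fri 2012:Wed 2016:Mon✓ 2020:Sat 2024:Thu 2028:Tue 2032:Sun 2036:Fri 2040:Wed 2044:Mon✓
Monday: 1988, 2016, 2044 → 3.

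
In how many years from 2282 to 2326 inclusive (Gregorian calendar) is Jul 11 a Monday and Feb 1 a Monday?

2

Check each year's weekday for Jul 11 and Feb 1:
  2282: Tue/Wed  2283: Wed/Thu  2284: Fri/Fri  2285: Sat/Sun  2286: Sun/Mon  2287: Mon/Tue  2288: Wed/Wed  2289: Thu/Fri  2290: Fri/Sat  2291: Sat/Sun  2292: Mon/Mon ✓  2293: Tue/Wed  2294: Wed/Thu  2295: Thu/Fri  …(17 more)…  2313: Fri/Sat  2314: Sat/Sun  2315: Sun/Mon  2316: Tue/Tue  2317: Wed/Thu  2318: Thu/Fri  2319: Fri/Sat  2320: Sun/Sun  2321: Mon/Tue  2322: Tue/Wed  2323: Wed/Thu  2324: Fri/Fri  2325: Sat/Sun  2326: Sun/Mon
Both conditions hold in: 2292, 2304 — 2.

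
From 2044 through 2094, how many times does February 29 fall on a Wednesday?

1

Leap years in 2044–2094: 13 of them.
Feb 29 weekday advances by 5 (mod 7) from one leap year to the next four years later (or differs when a century non-leap intervenes).
Leap-day weekdays: 2044:Mon 2048:Sat 2052:Thu 2056:Tue 2060:Sun 2064:Fri 2068:Wed✓ 2072:Mon 2076:Sat 2080:Thu 2084:Tue 2088:Sun 2092:Fri
Wednesday: 2068 → 1.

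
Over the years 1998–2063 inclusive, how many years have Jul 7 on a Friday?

Track Jul 7's weekday year by year (advancing +1, or +2 across a Feb 29):
  1998: Tue  1999: Wed (+1)  2000: Fri (+2) ✓  2001: Sat (+1)  2002: Sun (+1)
  2003: Mon (+1)  2004: Wed (+2)  2005: Thu (+1)  2006: Fri (+1) ✓  2007: Sat (+1)
  2008: Mon (+2)  2009: Tue (+1)  2010: Wed (+1)  2011: Thu (+1)  … (38 more years) …
  2050: Thu (+1)  2051: Fri (+1) ✓  2052: Sun (+2)  2053: Mon (+1)  2054: Tue (+1)
  2055: Wed (+1)  2056: Fri (+2) ✓  2057: Sat (+1)  2058: Sun (+1)  2059: Mon (+1)
  2060: Wed (+2)  2061: Thu (+1)  2062: Fri (+1) ✓  2063: Sat (+1)
Friday years: 2000, 2006, 2017, 2023, 2028, 2034, 2045, 2051, 2056, 2062 — 10 in total.

10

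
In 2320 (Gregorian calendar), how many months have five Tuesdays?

4

A month of length L has five Tuesdays iff its first Tuesday is on day ≤ L−28 (so day 1–3 in a 31-day month, 1–2 in a 30-day month, day 1 in a leap February).
Checking each month of 2320: Jan starts Thu (31d); Feb starts Sun (29d); Mar starts Mon (31d) ✓; Apr starts Thu (30d); May starts Sat (31d); Jun starts Tue (30d) ✓; Jul starts Thu (31d); Aug starts Sun (31d) ✓; Sep starts Wed (30d); Oct starts Fri (31d); Nov starts Mon (30d) ✓; Dec starts Wed (31d).
Five-Tuesday months: March, June, August, November → 4.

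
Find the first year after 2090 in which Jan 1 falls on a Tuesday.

2092

Jan 1 advances by 2 weekdays after a leap year and by 1 after a common year.
2090: Jan 1 is Sunday.
2091: Monday
2092: Tuesday (leap)
2092 begins on a Tuesday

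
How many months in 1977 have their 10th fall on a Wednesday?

Check the 10th of each month of 1977: Jan 10: Mon, Feb 10: Thu, Mar 10: Thu, Apr 10: Sun, May 10: Tue, Jun 10: Fri, Jul 10: Sun, Aug 10: Wed, Sep 10: Sat, Oct 10: Mon, Nov 10: Thu, Dec 10: Sat.
Wednesday occurs in August — 1 month.

1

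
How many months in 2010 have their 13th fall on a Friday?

Check the 13th of each month of 2010: Jan 13: Wed, Feb 13: Sat, Mar 13: Sat, Apr 13: Tue, May 13: Thu, Jun 13: Sun, Jul 13: Tue, Aug 13: Fri, Sep 13: Mon, Oct 13: Wed, Nov 13: Sat, Dec 13: Mon.
Friday occurs in August — 1 month.

1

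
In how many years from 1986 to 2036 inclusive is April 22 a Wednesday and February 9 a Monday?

Check each year's weekday for April 22 and February 9:
  1986: Tue/Sun  1987: Wed/Mon ✓  1988: Fri/Tue  1989: Sat/Thu  1990: Sun/Fri  1991: Mon/Sat  1992: Wed/Sun  1993: Thu/Tue  1994: Fri/Wed  1995: Sat/Thu  1996: Mon/Fri  1997: Tue/Sun  1998: Wed/Mon ✓  1999: Thu/Tue  …(23 more)…  2023: Sat/Thu  2024: Mon/Fri  2025: Tue/Sun  2026: Wed/Mon ✓  2027: Thu/Tue  2028: Sat/Wed  2029: Sun/Fri  2030: Mon/Sat  2031: Tue/Sun  2032: Thu/Mon  2033: Fri/Wed  2034: Sat/Thu  2035: Sun/Fri  2036: Tue/Sat
Both conditions hold in: 1987, 1998, 2009, 2015, 2026 — 5.

5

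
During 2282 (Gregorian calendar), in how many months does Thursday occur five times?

A month of length L has five Thursdays iff its first Thursday is on day ≤ L−28 (so day 1–3 in a 31-day month, 1–2 in a 30-day month, day 1 in a leap February).
Checking each month of 2282: Jan starts Sun (31d); Feb starts Wed (28d); Mar starts Wed (31d) ✓; Apr starts Sat (30d); May starts Mon (31d); Jun starts Thu (30d) ✓; Jul starts Sat (31d); Aug starts Tue (31d) ✓; Sep starts Fri (30d); Oct starts Sun (31d); Nov starts Wed (30d) ✓; Dec starts Fri (31d).
Five-Thursday months: March, June, August, November → 4.

4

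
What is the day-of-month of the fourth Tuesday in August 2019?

27

August 1, 2019 is a Thursday, so the first Tuesday is the 6th.
The fourth Tuesday is 6 + 21 = 27.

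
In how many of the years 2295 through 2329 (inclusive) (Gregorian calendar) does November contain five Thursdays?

November has 30 days; it has five Thursdays when Thursday falls among the first (month-length − 28) days — i.e. when November 1 is one of Thursday/Wednesday.
November 1 by year: 2295:Fri 2296:Sun 2297:Mon 2298:Tue 2299:Wed✓ 2300:Thu✓ 2301:Fri 2302:Sat 2303:Sun 2304:Tue 2305:Wed✓ 2306:Thu✓ 2307:Fri 2308:Sun 2309:Mon …(5 more)… 2315:Mon 2316:Wed✓ 2317:Thu✓ 2318:Fri 2319:Sat 2320:Mon 2321:Tue 2322:Wed✓ 2323:Thu✓ 2324:Sat 2325:Sun 2326:Mon 2327:Tue 2328:Thu✓ 2329:Fri
Years with five Thursdays: 2299, 2300, 2305, 2306, 2311, 2316, 2317, 2322, 2323, 2328 → 10.

10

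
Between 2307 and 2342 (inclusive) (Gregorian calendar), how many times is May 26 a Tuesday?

Track May 26's weekday year by year (advancing +1, or +2 across a Feb 29):
  2307: Sun  2308: Tue (+2) ✓  2309: Wed (+1)  2310: Thu (+1)  2311: Fri (+1)
  2312: Sun (+2)  2313: Mon (+1)  2314: Tue (+1) ✓  2315: Wed (+1)  2316: Fri (+2)
  2317: Sat (+1)  2318: Sun (+1)  2319: Mon (+1)  2320: Wed (+2)  … (8 more years) …
  2329: Sun (+1)  2330: Mon (+1)  2331: Tue (+1) ✓  2332: Thu (+2)  2333: Fri (+1)
  2334: Sat (+1)  2335: Sun (+1)  2336: Tue (+2) ✓  2337: Wed (+1)  2338: Thu (+1)
  2339: Fri (+1)  2340: Sun (+2)  2341: Mon (+1)  2342: Tue (+1) ✓
Tuesday years: 2308, 2314, 2325, 2331, 2336, 2342 — 6 in total.

6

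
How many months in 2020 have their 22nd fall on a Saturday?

Check the 22nd of each month of 2020: Jan 22: Wed, Feb 22: Sat, Mar 22: Sun, Apr 22: Wed, May 22: Fri, Jun 22: Mon, Jul 22: Wed, Aug 22: Sat, Sep 22: Tue, Oct 22: Thu, Nov 22: Sun, Dec 22: Tue.
Saturday occurs in February, August — 2 months.

2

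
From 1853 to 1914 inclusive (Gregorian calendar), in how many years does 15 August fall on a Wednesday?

9

Track 15 August's weekday year by year (advancing +1, or +2 across a Feb 29):
  1853: Mon  1854: Tue (+1)  1855: Wed (+1) ✓  1856: Fri (+2)  1857: Sat (+1)
  1858: Sun (+1)  1859: Mon (+1)  1860: Wed (+2) ✓  1861: Thu (+1)  1862: Fri (+1)
  1863: Sat (+1)  1864: Mon (+2)  1865: Tue (+1)  1866: Wed (+1) ✓  … (34 more years) …
  1901: Thu (+1)  1902: Fri (+1)  1903: Sat (+1)  1904: Mon (+2)  1905: Tue (+1)
  1906: Wed (+1) ✓  1907: Thu (+1)  1908: Sat (+2)  1909: Sun (+1)  1910: Mon (+1)
  1911: Tue (+1)  1912: Thu (+2)  1913: Fri (+1)  1914: Sat (+1)
Wednesday years: 1855, 1860, 1866, 1877, 1883, 1888, 1894, 1900, 1906 — 9 in total.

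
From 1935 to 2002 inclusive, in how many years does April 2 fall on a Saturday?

9

Track April 2's weekday year by year (advancing +1, or +2 across a Feb 29):
  1935: Tue  1936: Thu (+2)  1937: Fri (+1)  1938: Sat (+1) ✓  1939: Sun (+1)
  1940: Tue (+2)  1941: Wed (+1)  1942: Thu (+1)  1943: Fri (+1)  1944: Sun (+2)
  1945: Mon (+1)  1946: Tue (+1)  1947: Wed (+1)  1948: Fri (+2)  … (40 more years) …
  1989: Sun (+1)  1990: Mon (+1)  1991: Tue (+1)  1992: Thu (+2)  1993: Fri (+1)
  1994: Sat (+1) ✓  1995: Sun (+1)  1996: Tue (+2)  1997: Wed (+1)  1998: Thu (+1)
  1999: Fri (+1)  2000: Sun (+2)  2001: Mon (+1)  2002: Tue (+1)
Saturday years: 1938, 1949, 1955, 1960, 1966, 1977, 1983, 1988, 1994 — 9 in total.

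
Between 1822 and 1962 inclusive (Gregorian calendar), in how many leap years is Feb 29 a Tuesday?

4

Leap years in 1822–1962: 34 of them.
Feb 29 weekday advances by 5 (mod 7) from one leap year to the next four years later (or differs when a century non-leap intervenes).
Leap-day weekdays: 1824:Sun 1828:Fri 1832:Wed 1836:Mon 1840:Sat 1844:Thu 1848:Tue✓ 1852:Sun 1856:Fri 1860:Wed 1864:Mon 1868:Sat 1872:Thu …(8 more)… 1912:Thu 1916:Tue✓ 1920:Sun 1924:Fri 1928:Wed 1932:Mon 1936:Sat 1940:Thu 1944:Tue✓ 1948:Sun 1952:Fri 1956:Wed 1960:Mon
Tuesday: 1848, 1876, 1916, 1944 → 4.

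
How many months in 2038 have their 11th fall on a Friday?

Check the 11th of each month of 2038: Jan 11: Mon, Feb 11: Thu, Mar 11: Thu, Apr 11: Sun, May 11: Tue, Jun 11: Fri, Jul 11: Sun, Aug 11: Wed, Sep 11: Sat, Oct 11: Mon, Nov 11: Thu, Dec 11: Sat.
Friday occurs in June — 1 month.

1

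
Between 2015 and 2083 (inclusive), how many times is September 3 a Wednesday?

Track September 3's weekday year by year (advancing +1, or +2 across a Feb 29):
  2015: Thu  2016: Sat (+2)  2017: Sun (+1)  2018: Mon (+1)  2019: Tue (+1)
  2020: Thu (+2)  2021: Fri (+1)  2022: Sat (+1)  2023: Sun (+1)  2024: Tue (+2)
  2025: Wed (+1) ✓  2026: Thu (+1)  2027: Fri (+1)  2028: Sun (+2)  … (41 more years) …
  2070: Wed (+1) ✓  2071: Thu (+1)  2072: Sat (+2)  2073: Sun (+1)  2074: Mon (+1)
  2075: Tue (+1)  2076: Thu (+2)  2077: Fri (+1)  2078: Sat (+1)  2079: Sun (+1)
  2080: Tue (+2)  2081: Wed (+1) ✓  2082: Thu (+1)  2083: Fri (+1)
Wednesday years: 2025, 2031, 2036, 2042, 2053, 2059, 2064, 2070, 2081 — 9 in total.

9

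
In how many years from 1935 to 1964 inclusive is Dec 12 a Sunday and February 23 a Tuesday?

3

Check each year's weekday for Dec 12 and February 23:
  1935: Thu/Sat  1936: Sat/Sun  1937: Sun/Tue ✓  1938: Mon/Wed  1939: Tue/Thu  1940: Thu/Fri  1941: Fri/Sun  1942: Sat/Mon  1943: Sun/Tue ✓  1944: Tue/Wed  1945: Wed/Fri  1946: Thu/Sat  1947: Fri/Sun  1948: Sun/Mon  1949: Mon/Wed  1950: Tue/Thu  1951: Wed/Fri  1952: Fri/Sat  1953: Sat/Mon  1954: Sun/Tue ✓  1955: Mon/Wed  1956: Wed/Thu  1957: Thu/Sat  1958: Fri/Sun  1959: Sat/Mon  1960: Mon/Tue  1961: Tue/Thu  1962: Wed/Fri  1963: Thu/Sat  1964: Sat/Sun
Both conditions hold in: 1937, 1943, 1954 — 3.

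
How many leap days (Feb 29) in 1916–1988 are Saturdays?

2

Leap years in 1916–1988: 19 of them.
Feb 29 weekday advances by 5 (mod 7) from one leap year to the next four years later (or differs when a century non-leap intervenes).
Leap-day weekdays: 1916:Tue 1920:Sun 1924:Fri 1928:Wed 1932:Mon 1936:Sat✓ 1940:Thu 1944:Tue 1948:Sun 1952:Fri 1956:Wed 1960:Mon 1964:Sat✓ 1968:Thu 1972:Tue 1976:Sun 1980:Fri 1984:Wed 1988:Mon
Saturday: 1936, 1964 → 2.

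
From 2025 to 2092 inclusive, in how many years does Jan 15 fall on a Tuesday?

Track Jan 15's weekday year by year (advancing +1, or +2 across a Feb 29):
  2025: Wed  2026: Thu (+1)  2027: Fri (+1)  2028: Sat (+1)  2029: Mon (+2)
  2030: Tue (+1) ✓  2031: Wed (+1)  2032: Thu (+1)  2033: Sat (+2)  2034: Sun (+1)
  2035: Mon (+1)  2036: Tue (+1) ✓  2037: Thu (+2)  2038: Fri (+1)  … (40 more years) …
  2079: Sun (+1)  2080: Mon (+1)  2081: Wed (+2)  2082: Thu (+1)  2083: Fri (+1)
  2084: Sat (+1)  2085: Mon (+2)  2086: Tue (+1) ✓  2087: Wed (+1)  2088: Thu (+1)
  2089: Sat (+2)  2090: Sun (+1)  2091: Mon (+1)  2092: Tue (+1) ✓
Tuesday years: 2030, 2036, 2041, 2047, 2058, 2064, 2069, 2075, 2086, 2092 — 10 in total.

10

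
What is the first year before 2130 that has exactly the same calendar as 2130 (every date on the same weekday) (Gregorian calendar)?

2119

Two years share a calendar iff Jan 1 falls on the same weekday and both are leap or both are common. 2130: Jan 1 is Sunday, common year.
2129: Jan 1 Saturday, common
2128: Jan 1 Thursday, leap
2127: Jan 1 Wednesday, common
2126: Jan 1 Tuesday, common
2125: Jan 1 Monday, common
2124: Jan 1 Saturday, leap
2123: Jan 1 Friday, common
2122: Jan 1 Thursday, common
2121: Jan 1 Wednesday, common
2120: Jan 1 Monday, leap
2119: Jan 1 Sunday, common
2119 matches on both conditions.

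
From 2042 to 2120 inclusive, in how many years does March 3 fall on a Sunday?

11

Track March 3's weekday year by year (advancing +1, or +2 across a Feb 29):
  2042: Mon  2043: Tue (+1)  2044: Thu (+2)  2045: Fri (+1)  2046: Sat (+1)
  2047: Sun (+1) ✓  2048: Tue (+2)  2049: Wed (+1)  2050: Thu (+1)  2051: Fri (+1)
  2052: Sun (+2) ✓  2053: Mon (+1)  2054: Tue (+1)  2055: Wed (+1)  … (51 more years) …
  2107: Thu (+1)  2108: Sat (+2)  2109: Sun (+1) ✓  2110: Mon (+1)  2111: Tue (+1)
  2112: Thu (+2)  2113: Fri (+1)  2114: Sat (+1)  2115: Sun (+1) ✓  2116: Tue (+2)
  2117: Wed (+1)  2118: Thu (+1)  2119: Fri (+1)  2120: Sun (+2) ✓
Sunday years: 2047, 2052, 2058, 2069, 2075, 2080, 2086, 2097, 2109, 2115, 2120 — 11 in total.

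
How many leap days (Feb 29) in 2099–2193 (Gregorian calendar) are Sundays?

Leap years in 2099–2193: 23 of them.
Feb 29 weekday advances by 5 (mod 7) from one leap year to the next four years later (or differs when a century non-leap intervenes).
Leap-day weekdays: 2104:Fri 2108:Wed 2112:Mon 2116:Sat 2120:Thu 2124:Tue 2128:Sun✓ 2132:Fri 2136:Wed 2140:Mon 2144:Sat 2148:Thu 2152:Tue 2156:Sun✓ 2160:Fri 2164:Wed 2168:Mon 2172:Sat 2176:Thu 2180:Tue 2184:Sun✓ 2188:Fri 2192:Wed
Sunday: 2128, 2156, 2184 → 3.

3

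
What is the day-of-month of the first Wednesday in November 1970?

4

November 1, 1970 is a Sunday, so the first Wednesday is the 4th.
The first Wednesday is 4 + 0 = 4.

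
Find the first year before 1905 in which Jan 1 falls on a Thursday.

1903

Jan 1 advances by 2 weekdays after a leap year and by 1 after a common year.
1905: Jan 1 is Sunday.
1904: Friday (leap)
1903: Thursday
1903 begins on a Thursday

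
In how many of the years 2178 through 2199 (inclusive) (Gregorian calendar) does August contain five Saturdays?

August has 31 days; it has five Saturdays when Saturday falls among the first (month-length − 28) days — i.e. when August 1 is one of Saturday/Friday/Thursday.
August 1 by year: 2178:Sat✓ 2179:Sun 2180:Tue 2181:Wed 2182:Thu✓ 2183:Fri✓ 2184:Sun 2185:Mon 2186:Tue 2187:Wed 2188:Fri✓ 2189:Sat✓ 2190:Sun 2191:Mon 2192:Wed 2193:Thu✓ 2194:Fri✓ 2195:Sat✓ 2196:Mon 2197:Tue 2198:Wed 2199:Thu✓
Years with five Saturdays: 2178, 2182, 2183, 2188, 2189, 2193, 2194, 2195, 2199 → 9.

9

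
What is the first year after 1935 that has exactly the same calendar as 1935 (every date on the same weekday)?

Two years share a calendar iff Jan 1 falls on the same weekday and both are leap or both are common. 1935: Jan 1 is Tuesday, common year.
1936: Jan 1 Wednesday, leap
1937: Jan 1 Friday, common
1938: Jan 1 Saturday, common
1939: Jan 1 Sunday, common
1940: Jan 1 Monday, leap
1941: Jan 1 Wednesday, common
1942: Jan 1 Thursday, common
1943: Jan 1 Friday, common
1944: Jan 1 Saturday, leap
1945: Jan 1 Monday, common
1946: Jan 1 Tuesday, common
1946 matches on both conditions.

1946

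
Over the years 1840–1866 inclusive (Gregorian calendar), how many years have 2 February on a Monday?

Track 2 February's weekday year by year (advancing +1, or +2 across a Feb 29):
  1840: Sun  1841: Tue (+2)  1842: Wed (+1)  1843: Thu (+1)  1844: Fri (+1)
  1845: Sun (+2)  1846: Mon (+1) ✓  1847: Tue (+1)  1848: Wed (+1)  1849: Fri (+2)
  1850: Sat (+1)  1851: Sun (+1)  1852: Mon (+1) ✓  1853: Wed (+2)  1854: Thu (+1)
  1855: Fri (+1)  1856: Sat (+1)  1857: Mon (+2) ✓  1858: Tue (+1)  1859: Wed (+1)
  1860: Thu (+1)  1861: Sat (+2)  1862: Sun (+1)  1863: Mon (+1) ✓  1864: Tue (+1)
  1865: Thu (+2)  1866: Fri (+1)
Monday years: 1846, 1852, 1857, 1863 — 4 in total.

4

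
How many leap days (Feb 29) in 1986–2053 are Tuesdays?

2

Leap years in 1986–2053: 17 of them.
Feb 29 weekday advances by 5 (mod 7) from one leap year to the next four years later (or differs when a century non-leap intervenes).
Leap-day weekdays: 1988:Mon 1992:Sat 1996:Thu 2000:Tue✓ 2004:Sun 2008:Fri 2012:Wed 2016:Mon 2020:Sat 2024:Thu 2028:Tue✓ 2032:Sun 2036:Fri 2040:Wed 2044:Mon 2048:Sat 2052:Thu
Tuesday: 2000, 2028 → 2.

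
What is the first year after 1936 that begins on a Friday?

1937

Jan 1 advances by 2 weekdays after a leap year and by 1 after a common year.
1936: Jan 1 is Wednesday (leap).
1937: Friday
1937 begins on a Friday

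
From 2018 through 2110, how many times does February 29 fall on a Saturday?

3

Leap years in 2018–2110: 22 of them.
Feb 29 weekday advances by 5 (mod 7) from one leap year to the next four years later (or differs when a century non-leap intervenes).
Leap-day weekdays: 2020:Sat✓ 2024:Thu 2028:Tue 2032:Sun 2036:Fri 2040:Wed 2044:Mon 2048:Sat✓ 2052:Thu 2056:Tue 2060:Sun 2064:Fri 2068:Wed 2072:Mon 2076:Sat✓ 2080:Thu 2084:Tue 2088:Sun 2092:Fri 2096:Wed 2104:Fri 2108:Wed
Saturday: 2020, 2048, 2076 → 3.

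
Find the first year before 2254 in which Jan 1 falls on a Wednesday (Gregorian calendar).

Jan 1 advances by 2 weekdays after a leap year and by 1 after a common year.
2254: Jan 1 is Sunday.
2253: Saturday
2252: Thursday (leap)
2251: Wednesday
2251 begins on a Wednesday

2251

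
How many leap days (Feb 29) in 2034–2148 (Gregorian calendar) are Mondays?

4

Leap years in 2034–2148: 28 of them.
Feb 29 weekday advances by 5 (mod 7) from one leap year to the next four years later (or differs when a century non-leap intervenes).
Leap-day weekdays: 2036:Fri 2040:Wed 2044:Mon✓ 2048:Sat 2052:Thu 2056:Tue 2060:Sun 2064:Fri 2068:Wed 2072:Mon✓ 2076:Sat 2080:Thu 2084:Tue 2088:Sun 2092:Fri 2096:Wed 2104:Fri 2108:Wed 2112:Mon✓ 2116:Sat 2120:Thu 2124:Tue 2128:Sun 2132:Fri 2136:Wed 2140:Mon✓ 2144:Sat 2148:Thu
Monday: 2044, 2072, 2112, 2140 → 4.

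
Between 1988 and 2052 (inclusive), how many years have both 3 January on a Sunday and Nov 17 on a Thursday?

Check each year's weekday for 3 January and Nov 17:
  1988: Sun/Thu ✓  1989: Tue/Fri  1990: Wed/Sat  1991: Thu/Sun  1992: Fri/Tue  1993: Sun/Wed  1994: Mon/Thu  1995: Tue/Fri  1996: Wed/Sun  1997: Fri/Mon  1998: Sat/Tue  1999: Sun/Wed  2000: Mon/Fri  2001: Wed/Sat  …(37 more)…  2039: Mon/Thu  2040: Tue/Sat  2041: Thu/Sun  2042: Fri/Mon  2043: Sat/Tue  2044: Sun/Thu ✓  2045: Tue/Fri  2046: Wed/Sat  2047: Thu/Sun  2048: Fri/Tue  2049: Sun/Wed  2050: Mon/Thu  2051: Tue/Fri  2052: Wed/Sun
Both conditions hold in: 1988, 2016, 2044 — 3.

3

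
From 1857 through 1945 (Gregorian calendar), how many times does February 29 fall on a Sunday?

2

Leap years in 1857–1945: 21 of them.
Feb 29 weekday advances by 5 (mod 7) from one leap year to the next four years later (or differs when a century non-leap intervenes).
Leap-day weekdays: 1860:Wed 1864:Mon 1868:Sat 1872:Thu 1876:Tue 1880:Sun✓ 1884:Fri 1888:Wed 1892:Mon 1896:Sat 1904:Mon 1908:Sat 1912:Thu 1916:Tue 1920:Sun✓ 1924:Fri 1928:Wed 1932:Mon 1936:Sat 1940:Thu 1944:Tue
Sunday: 1880, 1920 → 2.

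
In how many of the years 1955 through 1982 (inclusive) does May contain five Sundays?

May has 31 days; it has five Sundays when Sunday falls among the first (month-length − 28) days — i.e. when May 1 is one of Sunday/Saturday/Friday.
May 1 by year: 1955:Sun✓ 1956:Tue 1957:Wed 1958:Thu 1959:Fri✓ 1960:Sun✓ 1961:Mon 1962:Tue 1963:Wed 1964:Fri✓ 1965:Sat✓ 1966:Sun✓ 1967:Mon 1968:Wed 1969:Thu 1970:Fri✓ 1971:Sat✓ 1972:Mon 1973:Tue 1974:Wed 1975:Thu 1976:Sat✓ 1977:Sun✓ 1978:Mon 1979:Tue 1980:Thu 1981:Fri✓ 1982:Sat✓
Years with five Sundays: 1955, 1959, 1960, 1964, 1965, 1966, 1970, 1971, 1976, 1977, 1981, 1982 → 12.

12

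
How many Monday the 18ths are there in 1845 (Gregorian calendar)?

1

Check the 18th of each month of 1845: Jan 18: Sat, Feb 18: Tue, Mar 18: Tue, Apr 18: Fri, May 18: Sun, Jun 18: Wed, Jul 18: Fri, Aug 18: Mon, Sep 18: Thu, Oct 18: Sat, Nov 18: Tue, Dec 18: Thu.
Monday occurs in August — 1 month.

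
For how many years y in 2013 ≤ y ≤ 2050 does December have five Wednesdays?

16

December has 31 days; it has five Wednesdays when Wednesday falls among the first (month-length − 28) days — i.e. when December 1 is one of Wednesday/Tuesday/Monday.
December 1 by year: 2013:Sun 2014:Mon✓ 2015:Tue✓ 2016:Thu 2017:Fri 2018:Sat 2019:Sun 2020:Tue✓ 2021:Wed✓ 2022:Thu 2023:Fri 2024:Sun 2025:Mon✓ 2026:Tue✓ 2027:Wed✓ …(8 more)… 2036:Mon✓ 2037:Tue✓ 2038:Wed✓ 2039:Thu 2040:Sat 2041:Sun 2042:Mon✓ 2043:Tue✓ 2044:Thu 2045:Fri 2046:Sat 2047:Sun 2048:Tue✓ 2049:Wed✓ 2050:Thu
Years with five Wednesdays: 2014, 2015, 2020, 2021, 2025, 2026, 2027, 2031, 2032, 2036, 2037, 2038, 2042, 2043, 2048, 2049 → 16.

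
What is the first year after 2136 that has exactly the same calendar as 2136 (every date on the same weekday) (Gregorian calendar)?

2164

Two years share a calendar iff Jan 1 falls on the same weekday and both are leap or both are common. 2136: Jan 1 is Sunday, leap year.
2137: Jan 1 Tuesday, common
2138: Jan 1 Wednesday, common
2139: Jan 1 Thursday, common
2140: Jan 1 Friday, leap
2141: Jan 1 Sunday, common
2142: Jan 1 Monday, common
2143: Jan 1 Tuesday, common
2144: Jan 1 Wednesday, leap
2145: Jan 1 Friday, common
2146: Jan 1 Saturday, common
2147: Jan 1 Sunday, common
2148: Jan 1 Monday, leap
2149: Jan 1 Wednesday, common
2150: Jan 1 Thursday, common
2151: Jan 1 Friday, common
2152: Jan 1 Saturday, leap
2153: Jan 1 Monday, common
2154: Jan 1 Tuesday, common
2155: Jan 1 Wednesday, common
2156: Jan 1 Thursday, leap
2157: Jan 1 Saturday, common
2158: Jan 1 Sunday, common
2159: Jan 1 Monday, common
2160: Jan 1 Tuesday, leap
2161: Jan 1 Thursday, common
2162: Jan 1 Friday, common
2163: Jan 1 Saturday, common
2164: Jan 1 Sunday, leap
2164 matches on both conditions.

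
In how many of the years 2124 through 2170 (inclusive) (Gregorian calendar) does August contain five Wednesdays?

22

August has 31 days; it has five Wednesdays when Wednesday falls among the first (month-length − 28) days — i.e. when August 1 is one of Wednesday/Tuesday/Monday.
August 1 by year: 2124:Tue✓ 2125:Wed✓ 2126:Thu 2127:Fri 2128:Sun 2129:Mon✓ 2130:Tue✓ 2131:Wed✓ 2132:Fri 2133:Sat 2134:Sun 2135:Mon✓ 2136:Wed✓ 2137:Thu 2138:Fri …(17 more)… 2156:Sun 2157:Mon✓ 2158:Tue✓ 2159:Wed✓ 2160:Fri 2161:Sat 2162:Sun 2163:Mon✓ 2164:Wed✓ 2165:Thu 2166:Fri 2167:Sat 2168:Mon✓ 2169:Tue✓ 2170:Wed✓
Years with five Wednesdays: 2124, 2125, 2129, 2130, 2131, 2135, 2136, 2140, 2141, 2142, 2146, 2147, 2152, 2153, 2157, 2158, 2159, 2163, 2164, 2168, 2169, 2170 → 22.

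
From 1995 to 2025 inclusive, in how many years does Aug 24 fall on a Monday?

4

Track Aug 24's weekday year by year (advancing +1, or +2 across a Feb 29):
  1995: Thu  1996: Sat (+2)  1997: Sun (+1)  1998: Mon (+1) ✓  1999: Tue (+1)
  2000: Thu (+2)  2001: Fri (+1)  2002: Sat (+1)  2003: Sun (+1)  2004: Tue (+2)
  2005: Wed (+1)  2006: Thu (+1)  2007: Fri (+1)  2008: Sun (+2)  … (3 more years) …
  2012: Fri (+2)  2013: Sat (+1)  2014: Sun (+1)  2015: Mon (+1) ✓  2016: Wed (+2)
  2017: Thu (+1)  2018: Fri (+1)  2019: Sat (+1)  2020: Mon (+2) ✓  2021: Tue (+1)
  2022: Wed (+1)  2023: Thu (+1)  2024: Sat (+2)  2025: Sun (+1)
Monday years: 1998, 2009, 2015, 2020 — 4 in total.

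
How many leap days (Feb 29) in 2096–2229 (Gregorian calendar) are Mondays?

5

Leap years in 2096–2229: 32 of them.
Feb 29 weekday advances by 5 (mod 7) from one leap year to the next four years later (or differs when a century non-leap intervenes).
Leap-day weekdays: 2096:Wed 2104:Fri 2108:Wed 2112:Mon✓ 2116:Sat 2120:Thu 2124:Tue 2128:Sun 2132:Fri 2136:Wed 2140:Mon✓ 2144:Sat 2148:Thu …(6 more)… 2176:Thu 2180:Tue 2184:Sun 2188:Fri 2192:Wed 2196:Mon✓ 2204:Wed 2208:Mon✓ 2212:Sat 2216:Thu 2220:Tue 2224:Sun 2228:Fri
Monday: 2112, 2140, 2168, 2196, 2208 → 5.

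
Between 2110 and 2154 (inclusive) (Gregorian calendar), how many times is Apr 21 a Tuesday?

Track Apr 21's weekday year by year (advancing +1, or +2 across a Feb 29):
  2110: Mon  2111: Tue (+1) ✓  2112: Thu (+2)  2113: Fri (+1)  2114: Sat (+1)
  2115: Sun (+1)  2116: Tue (+2) ✓  2117: Wed (+1)  2118: Thu (+1)  2119: Fri (+1)
  2120: Sun (+2)  2121: Mon (+1)  2122: Tue (+1) ✓  2123: Wed (+1)  … (17 more years) …
  2141: Fri (+1)  2142: Sat (+1)  2143: Sun (+1)  2144: Tue (+2) ✓  2145: Wed (+1)
  2146: Thu (+1)  2147: Fri (+1)  2148: Sun (+2)  2149: Mon (+1)  2150: Tue (+1) ✓
  2151: Wed (+1)  2152: Fri (+2)  2153: Sat (+1)  2154: Sun (+1)
Tuesday years: 2111, 2116, 2122, 2133, 2139, 2144, 2150 — 7 in total.

7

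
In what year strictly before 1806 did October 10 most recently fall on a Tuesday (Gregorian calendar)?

From one year to the next, a fixed date's weekday advances by 1, or by 2 when a Feb 29 lies between the two dates.
1806: October 10 is Friday.
1805: Thursday (−1)
1804: Wednesday (−1)
1803: Monday (−2)
1802: Sunday (−1)
1801: Saturday (−1)
1800: Friday (−1)
1799: Thursday (−1)
1798: Wednesday (−1)
1797: Tuesday (−1)
October 10 falls on a Tuesday in 1797.

1797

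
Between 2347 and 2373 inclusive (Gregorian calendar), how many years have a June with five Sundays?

June has 30 days; it has five Sundays when Sunday falls among the first (month-length − 28) days — i.e. when June 1 is one of Sunday/Saturday.
June 1 by year: 2347:Sun✓ 2348:Tue 2349:Wed 2350:Thu 2351:Fri 2352:Sun✓ 2353:Mon 2354:Tue 2355:Wed 2356:Fri 2357:Sat✓ 2358:Sun✓ 2359:Mon 2360:Wed 2361:Thu 2362:Fri 2363:Sat✓ 2364:Mon 2365:Tue 2366:Wed 2367:Thu 2368:Sat✓ 2369:Sun✓ 2370:Mon 2371:Tue 2372:Thu 2373:Fri
Years with five Sundays: 2347, 2352, 2357, 2358, 2363, 2368, 2369 → 7.

7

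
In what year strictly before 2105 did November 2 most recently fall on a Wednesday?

From one year to the next, a fixed date's weekday advances by 1, or by 2 when a Feb 29 lies between the two dates.
2105: November 2 is Monday.
2104: Sunday (−1)
2103: Friday (−2)
2102: Thursday (−1)
2101: Wednesday (−1)
November 2 falls on a Wednesday in 2101.

2101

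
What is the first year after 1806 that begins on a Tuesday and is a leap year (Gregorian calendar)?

Jan 1 advances by 2 weekdays after a leap year and by 1 after a common year.
1806: Jan 1 is Wednesday.
1807: Thursday
1808: Friday (leap)
1809: Sunday
1810: Monday
1811: Tuesday
1812: Wednesday (leap)
1813: Friday
1814: Saturday
1815: Sunday
1816: Monday (leap)
1817: Wednesday
1818: Thursday
1819: Friday
1820: Saturday (leap)
1821: Monday
1822: Tuesday
1823: Wednesday
1824: Thursday (leap)
1825: Saturday
1826: Sunday
1827: Monday
1828: Tuesday (leap)
1828 begins on a Tuesday and is a leap year.

1828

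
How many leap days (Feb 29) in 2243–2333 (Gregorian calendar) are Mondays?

4

Leap years in 2243–2333: 22 of them.
Feb 29 weekday advances by 5 (mod 7) from one leap year to the next four years later (or differs when a century non-leap intervenes).
Leap-day weekdays: 2244:Thu 2248:Tue 2252:Sun 2256:Fri 2260:Wed 2264:Mon✓ 2268:Sat 2272:Thu 2276:Tue 2280:Sun 2284:Fri 2288:Wed 2292:Mon✓ 2296:Sat 2304:Mon✓ 2308:Sat 2312:Thu 2316:Tue 2320:Sun 2324:Fri 2328:Wed 2332:Mon✓
Monday: 2264, 2292, 2304, 2332 → 4.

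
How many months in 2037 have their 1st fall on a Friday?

Check the 1st of each month of 2037: Jan 1: Thu, Feb 1: Sun, Mar 1: Sun, Apr 1: Wed, May 1: Fri, Jun 1: Mon, Jul 1: Wed, Aug 1: Sat, Sep 1: Tue, Oct 1: Thu, Nov 1: Sun, Dec 1: Tue.
Friday occurs in May — 1 month.

1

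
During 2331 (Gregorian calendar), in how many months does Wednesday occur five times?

4

A month of length L has five Wednesdays iff its first Wednesday is on day ≤ L−28 (so day 1–3 in a 31-day month, 1–2 in a 30-day month, day 1 in a leap February).
Checking each month of 2331: Jan starts Thu (31d); Feb starts Sun (28d); Mar starts Sun (31d); Apr starts Wed (30d) ✓; May starts Fri (31d); Jun starts Mon (30d); Jul starts Wed (31d) ✓; Aug starts Sat (31d); Sep starts Tue (30d) ✓; Oct starts Thu (31d); Nov starts Sun (30d); Dec starts Tue (31d) ✓.
Five-Wednesday months: April, July, September, December → 4.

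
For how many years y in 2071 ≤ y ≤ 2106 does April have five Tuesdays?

9

April has 30 days; it has five Tuesdays when Tuesday falls among the first (month-length − 28) days — i.e. when April 1 is one of Tuesday/Monday.
April 1 by year: 2071:Wed 2072:Fri 2073:Sat 2074:Sun 2075:Mon✓ 2076:Wed 2077:Thu 2078:Fri 2079:Sat 2080:Mon✓ 2081:Tue✓ 2082:Wed 2083:Thu 2084:Sat 2085:Sun …(6 more)… 2092:Tue✓ 2093:Wed 2094:Thu 2095:Fri 2096:Sun 2097:Mon✓ 2098:Tue✓ 2099:Wed 2100:Thu 2101:Fri 2102:Sat 2103:Sun 2104:Tue✓ 2105:Wed 2106:Thu
Years with five Tuesdays: 2075, 2080, 2081, 2086, 2087, 2092, 2097, 2098, 2104 → 9.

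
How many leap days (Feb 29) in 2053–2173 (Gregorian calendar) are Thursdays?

Leap years in 2053–2173: 29 of them.
Feb 29 weekday advances by 5 (mod 7) from one leap year to the next four years later (or differs when a century non-leap intervenes).
Leap-day weekdays: 2056:Tue 2060:Sun 2064:Fri 2068:Wed 2072:Mon 2076:Sat 2080:Thu✓ 2084:Tue 2088:Sun 2092:Fri 2096:Wed 2104:Fri 2108:Wed …(3 more)… 2124:Tue 2128:Sun 2132:Fri 2136:Wed 2140:Mon 2144:Sat 2148:Thu✓ 2152:Tue 2156:Sun 2160:Fri 2164:Wed 2168:Mon 2172:Sat
Thursday: 2080, 2120, 2148 → 3.

3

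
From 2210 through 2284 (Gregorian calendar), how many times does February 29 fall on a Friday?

3

Leap years in 2210–2284: 19 of them.
Feb 29 weekday advances by 5 (mod 7) from one leap year to the next four years later (or differs when a century non-leap intervenes).
Leap-day weekdays: 2212:Sat 2216:Thu 2220:Tue 2224:Sun 2228:Fri✓ 2232:Wed 2236:Mon 2240:Sat 2244:Thu 2248:Tue 2252:Sun 2256:Fri✓ 2260:Wed 2264:Mon 2268:Sat 2272:Thu 2276:Tue 2280:Sun 2284:Fri✓
Friday: 2228, 2256, 2284 → 3.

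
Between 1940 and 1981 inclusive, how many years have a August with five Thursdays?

18

August has 31 days; it has five Thursdays when Thursday falls among the first (month-length − 28) days — i.e. when August 1 is one of Thursday/Wednesday/Tuesday.
August 1 by year: 1940:Thu✓ 1941:Fri 1942:Sat 1943:Sun 1944:Tue✓ 1945:Wed✓ 1946:Thu✓ 1947:Fri 1948:Sun 1949:Mon 1950:Tue✓ 1951:Wed✓ 1952:Fri 1953:Sat 1954:Sun …(12 more)… 1967:Tue✓ 1968:Thu✓ 1969:Fri 1970:Sat 1971:Sun 1972:Tue✓ 1973:Wed✓ 1974:Thu✓ 1975:Fri 1976:Sun 1977:Mon 1978:Tue✓ 1979:Wed✓ 1980:Fri 1981:Sat
Years with five Thursdays: 1940, 1944, 1945, 1946, 1950, 1951, 1956, 1957, 1961, 1962, 1963, 1967, 1968, 1972, 1973, 1974, 1978, 1979 → 18.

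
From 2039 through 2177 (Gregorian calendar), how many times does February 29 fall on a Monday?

Leap years in 2039–2177: 34 of them.
Feb 29 weekday advances by 5 (mod 7) from one leap year to the next four years later (or differs when a century non-leap intervenes).
Leap-day weekdays: 2040:Wed 2044:Mon✓ 2048:Sat 2052:Thu 2056:Tue 2060:Sun 2064:Fri 2068:Wed 2072:Mon✓ 2076:Sat 2080:Thu 2084:Tue 2088:Sun …(8 more)… 2128:Sun 2132:Fri 2136:Wed 2140:Mon✓ 2144:Sat 2148:Thu 2152:Tue 2156:Sun 2160:Fri 2164:Wed 2168:Mon✓ 2172:Sat 2176:Thu
Monday: 2044, 2072, 2112, 2140, 2168 → 5.

5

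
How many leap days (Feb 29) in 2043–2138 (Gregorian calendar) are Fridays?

Leap years in 2043–2138: 23 of them.
Feb 29 weekday advances by 5 (mod 7) from one leap year to the next four years later (or differs when a century non-leap intervenes).
Leap-day weekdays: 2044:Mon 2048:Sat 2052:Thu 2056:Tue 2060:Sun 2064:Fri✓ 2068:Wed 2072:Mon 2076:Sat 2080:Thu 2084:Tue 2088:Sun 2092:Fri✓ 2096:Wed 2104:Fri✓ 2108:Wed 2112:Mon 2116:Sat 2120:Thu 2124:Tue 2128:Sun 2132:Fri✓ 2136:Wed
Friday: 2064, 2092, 2104, 2132 → 4.

4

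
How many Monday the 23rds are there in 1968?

2

Check the 23rd of each month of 1968: Jan 23: Tue, Feb 23: Fri, Mar 23: Sat, Apr 23: Tue, May 23: Thu, Jun 23: Sun, Jul 23: Tue, Aug 23: Fri, Sep 23: Mon, Oct 23: Wed, Nov 23: Sat, Dec 23: Mon.
Monday occurs in September, December — 2 months.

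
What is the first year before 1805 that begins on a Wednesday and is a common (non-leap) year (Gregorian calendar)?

Jan 1 advances by 2 weekdays after a leap year and by 1 after a common year.
1805: Jan 1 is Tuesday.
1804: Sunday (leap)
1803: Saturday
1802: Friday
1801: Thursday
1800: Wednesday
1800 begins on a Wednesday and is a common year.

1800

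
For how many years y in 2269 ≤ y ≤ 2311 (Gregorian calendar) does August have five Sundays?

17

August has 31 days; it has five Sundays when Sunday falls among the first (month-length − 28) days — i.e. when August 1 is one of Sunday/Saturday/Friday.
August 1 by year: 2269:Sun✓ 2270:Mon 2271:Tue 2272:Thu 2273:Fri✓ 2274:Sat✓ 2275:Sun✓ 2276:Tue 2277:Wed 2278:Thu 2279:Fri✓ 2280:Sun✓ 2281:Mon 2282:Tue 2283:Wed …(13 more)… 2297:Sun✓ 2298:Mon 2299:Tue 2300:Wed 2301:Thu 2302:Fri✓ 2303:Sat✓ 2304:Mon 2305:Tue 2306:Wed 2307:Thu 2308:Sat✓ 2309:Sun✓ 2310:Mon 2311:Tue
Years with five Sundays: 2269, 2273, 2274, 2275, 2279, 2280, 2284, 2285, 2286, 2290, 2291, 2296, 2297, 2302, 2303, 2308, 2309 → 17.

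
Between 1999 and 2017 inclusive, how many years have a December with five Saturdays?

December has 31 days; it has five Saturdays when Saturday falls among the first (month-length − 28) days — i.e. when December 1 is one of Saturday/Friday/Thursday.
December 1 by year: 1999:Wed 2000:Fri✓ 2001:Sat✓ 2002:Sun 2003:Mon 2004:Wed 2005:Thu✓ 2006:Fri✓ 2007:Sat✓ 2008:Mon 2009:Tue 2010:Wed 2011:Thu✓ 2012:Sat✓ 2013:Sun 2014:Mon 2015:Tue 2016:Thu✓ 2017:Fri✓
Years with five Saturdays: 2000, 2001, 2005, 2006, 2007, 2011, 2012, 2016, 2017 → 9.

9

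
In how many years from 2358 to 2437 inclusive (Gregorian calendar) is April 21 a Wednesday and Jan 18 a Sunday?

3

Check each year's weekday for April 21 and Jan 18:
  2358: Mon/Sat  2359: Tue/Sun  2360: Thu/Mon  2361: Fri/Wed  2362: Sat/Thu  2363: Sun/Fri  2364: Tue/Sat  2365: Wed/Mon  2366: Thu/Tue  2367: Fri/Wed  2368: Sun/Thu  2369: Mon/Sat  2370: Tue/Sun  2371: Wed/Mon  …(52 more)…  2424: Sun/Thu  2425: Mon/Sat  2426: Tue/Sun  2427: Wed/Mon  2428: Fri/Tue  2429: Sat/Thu  2430: Sun/Fri  2431: Mon/Sat  2432: Wed/Sun ✓  2433: Thu/Tue  2434: Fri/Wed  2435: Sat/Thu  2436: Mon/Fri  2437: Tue/Sun
Both conditions hold in: 2376, 2404, 2432 — 3.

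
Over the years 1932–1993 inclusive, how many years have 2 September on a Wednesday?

Track 2 September's weekday year by year (advancing +1, or +2 across a Feb 29):
  1932: Fri  1933: Sat (+1)  1934: Sun (+1)  1935: Mon (+1)  1936: Wed (+2) ✓
  1937: Thu (+1)  1938: Fri (+1)  1939: Sat (+1)  1940: Mon (+2)  1941: Tue (+1)
  1942: Wed (+1) ✓  1943: Thu (+1)  1944: Sat (+2)  1945: Sun (+1)  … (34 more years) …
  1980: Tue (+2)  1981: Wed (+1) ✓  1982: Thu (+1)  1983: Fri (+1)  1984: Sun (+2)
  1985: Mon (+1)  1986: Tue (+1)  1987: Wed (+1) ✓  1988: Fri (+2)  1989: Sat (+1)
  1990: Sun (+1)  1991: Mon (+1)  1992: Wed (+2) ✓  1993: Thu (+1)
Wednesday years: 1936, 1942, 1953, 1959, 1964, 1970, 1981, 1987, 1992 — 9 in total.

9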